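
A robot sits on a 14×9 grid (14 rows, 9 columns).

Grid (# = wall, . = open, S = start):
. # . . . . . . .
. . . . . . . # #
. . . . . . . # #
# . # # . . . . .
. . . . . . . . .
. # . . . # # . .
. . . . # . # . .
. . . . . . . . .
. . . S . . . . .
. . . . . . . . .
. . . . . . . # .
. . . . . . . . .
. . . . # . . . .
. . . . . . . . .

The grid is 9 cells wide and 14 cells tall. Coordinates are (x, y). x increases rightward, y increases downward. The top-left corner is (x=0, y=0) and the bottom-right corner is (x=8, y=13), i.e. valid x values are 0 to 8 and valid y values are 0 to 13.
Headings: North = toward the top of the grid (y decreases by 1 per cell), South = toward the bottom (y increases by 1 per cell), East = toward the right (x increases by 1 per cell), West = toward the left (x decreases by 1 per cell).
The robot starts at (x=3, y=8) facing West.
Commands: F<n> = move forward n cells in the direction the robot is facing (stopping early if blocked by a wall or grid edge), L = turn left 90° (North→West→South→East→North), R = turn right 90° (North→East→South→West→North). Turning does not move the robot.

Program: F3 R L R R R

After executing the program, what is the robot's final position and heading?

Start: (x=3, y=8), facing West
  F3: move forward 3, now at (x=0, y=8)
  R: turn right, now facing North
  L: turn left, now facing West
  R: turn right, now facing North
  R: turn right, now facing East
  R: turn right, now facing South
Final: (x=0, y=8), facing South

Answer: Final position: (x=0, y=8), facing South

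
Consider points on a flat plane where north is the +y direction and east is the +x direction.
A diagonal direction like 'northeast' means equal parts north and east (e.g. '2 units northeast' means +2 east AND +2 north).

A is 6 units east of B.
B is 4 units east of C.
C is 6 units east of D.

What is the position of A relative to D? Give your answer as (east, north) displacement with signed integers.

Place D at the origin (east=0, north=0).
  C is 6 units east of D: delta (east=+6, north=+0); C at (east=6, north=0).
  B is 4 units east of C: delta (east=+4, north=+0); B at (east=10, north=0).
  A is 6 units east of B: delta (east=+6, north=+0); A at (east=16, north=0).
Therefore A relative to D: (east=16, north=0).

Answer: A is at (east=16, north=0) relative to D.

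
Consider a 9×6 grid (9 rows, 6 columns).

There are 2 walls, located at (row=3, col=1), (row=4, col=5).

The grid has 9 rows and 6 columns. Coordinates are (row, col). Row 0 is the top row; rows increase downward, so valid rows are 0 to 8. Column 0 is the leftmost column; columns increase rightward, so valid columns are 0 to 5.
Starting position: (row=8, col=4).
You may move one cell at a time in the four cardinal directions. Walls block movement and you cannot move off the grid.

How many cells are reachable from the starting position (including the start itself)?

BFS flood-fill from (row=8, col=4):
  Distance 0: (row=8, col=4)
  Distance 1: (row=7, col=4), (row=8, col=3), (row=8, col=5)
  Distance 2: (row=6, col=4), (row=7, col=3), (row=7, col=5), (row=8, col=2)
  Distance 3: (row=5, col=4), (row=6, col=3), (row=6, col=5), (row=7, col=2), (row=8, col=1)
  Distance 4: (row=4, col=4), (row=5, col=3), (row=5, col=5), (row=6, col=2), (row=7, col=1), (row=8, col=0)
  Distance 5: (row=3, col=4), (row=4, col=3), (row=5, col=2), (row=6, col=1), (row=7, col=0)
  Distance 6: (row=2, col=4), (row=3, col=3), (row=3, col=5), (row=4, col=2), (row=5, col=1), (row=6, col=0)
  Distance 7: (row=1, col=4), (row=2, col=3), (row=2, col=5), (row=3, col=2), (row=4, col=1), (row=5, col=0)
  Distance 8: (row=0, col=4), (row=1, col=3), (row=1, col=5), (row=2, col=2), (row=4, col=0)
  Distance 9: (row=0, col=3), (row=0, col=5), (row=1, col=2), (row=2, col=1), (row=3, col=0)
  Distance 10: (row=0, col=2), (row=1, col=1), (row=2, col=0)
  Distance 11: (row=0, col=1), (row=1, col=0)
  Distance 12: (row=0, col=0)
Total reachable: 52 (grid has 52 open cells total)

Answer: Reachable cells: 52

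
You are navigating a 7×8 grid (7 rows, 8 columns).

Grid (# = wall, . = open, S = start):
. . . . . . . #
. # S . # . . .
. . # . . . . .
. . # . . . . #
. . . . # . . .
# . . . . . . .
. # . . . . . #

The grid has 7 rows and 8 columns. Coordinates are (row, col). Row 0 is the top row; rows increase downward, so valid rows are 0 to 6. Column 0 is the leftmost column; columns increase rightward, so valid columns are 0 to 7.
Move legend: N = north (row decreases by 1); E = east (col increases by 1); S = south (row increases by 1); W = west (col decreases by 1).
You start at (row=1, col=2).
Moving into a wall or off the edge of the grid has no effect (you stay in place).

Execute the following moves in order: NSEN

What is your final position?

Start: (row=1, col=2)
  N (north): (row=1, col=2) -> (row=0, col=2)
  S (south): (row=0, col=2) -> (row=1, col=2)
  E (east): (row=1, col=2) -> (row=1, col=3)
  N (north): (row=1, col=3) -> (row=0, col=3)
Final: (row=0, col=3)

Answer: Final position: (row=0, col=3)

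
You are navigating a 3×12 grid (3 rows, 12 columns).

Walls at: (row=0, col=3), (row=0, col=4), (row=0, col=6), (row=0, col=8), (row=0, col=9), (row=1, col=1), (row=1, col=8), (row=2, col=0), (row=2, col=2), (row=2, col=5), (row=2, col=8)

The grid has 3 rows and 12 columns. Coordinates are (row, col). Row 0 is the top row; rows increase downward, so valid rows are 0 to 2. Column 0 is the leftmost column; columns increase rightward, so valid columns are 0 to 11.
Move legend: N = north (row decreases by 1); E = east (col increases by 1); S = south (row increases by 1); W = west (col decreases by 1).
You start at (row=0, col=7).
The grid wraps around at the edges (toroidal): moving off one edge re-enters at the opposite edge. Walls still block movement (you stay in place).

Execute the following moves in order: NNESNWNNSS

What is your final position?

Answer: Final position: (row=2, col=6)

Derivation:
Start: (row=0, col=7)
  N (north): (row=0, col=7) -> (row=2, col=7)
  N (north): (row=2, col=7) -> (row=1, col=7)
  E (east): blocked, stay at (row=1, col=7)
  S (south): (row=1, col=7) -> (row=2, col=7)
  N (north): (row=2, col=7) -> (row=1, col=7)
  W (west): (row=1, col=7) -> (row=1, col=6)
  N (north): blocked, stay at (row=1, col=6)
  N (north): blocked, stay at (row=1, col=6)
  S (south): (row=1, col=6) -> (row=2, col=6)
  S (south): blocked, stay at (row=2, col=6)
Final: (row=2, col=6)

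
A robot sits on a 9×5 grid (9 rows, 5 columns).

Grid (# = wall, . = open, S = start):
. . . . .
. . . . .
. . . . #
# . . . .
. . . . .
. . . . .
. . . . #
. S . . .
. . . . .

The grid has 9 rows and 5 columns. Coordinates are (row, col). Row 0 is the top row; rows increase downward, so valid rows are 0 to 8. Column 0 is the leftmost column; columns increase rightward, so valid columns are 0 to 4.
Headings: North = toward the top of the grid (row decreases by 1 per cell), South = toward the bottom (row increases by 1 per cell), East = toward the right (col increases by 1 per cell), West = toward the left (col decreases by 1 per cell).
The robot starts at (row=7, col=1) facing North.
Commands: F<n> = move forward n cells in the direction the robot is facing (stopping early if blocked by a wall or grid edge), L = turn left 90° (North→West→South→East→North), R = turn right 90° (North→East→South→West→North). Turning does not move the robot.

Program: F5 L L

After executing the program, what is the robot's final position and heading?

Start: (row=7, col=1), facing North
  F5: move forward 5, now at (row=2, col=1)
  L: turn left, now facing West
  L: turn left, now facing South
Final: (row=2, col=1), facing South

Answer: Final position: (row=2, col=1), facing South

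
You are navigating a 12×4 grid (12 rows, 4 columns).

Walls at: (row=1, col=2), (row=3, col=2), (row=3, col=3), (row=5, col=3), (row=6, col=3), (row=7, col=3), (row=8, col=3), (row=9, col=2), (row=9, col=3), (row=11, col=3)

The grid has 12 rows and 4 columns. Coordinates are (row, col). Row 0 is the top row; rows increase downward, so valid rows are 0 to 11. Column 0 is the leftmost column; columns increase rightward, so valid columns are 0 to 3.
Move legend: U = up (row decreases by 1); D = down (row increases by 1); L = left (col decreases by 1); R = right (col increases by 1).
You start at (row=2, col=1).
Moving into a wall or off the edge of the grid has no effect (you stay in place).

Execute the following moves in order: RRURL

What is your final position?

Start: (row=2, col=1)
  R (right): (row=2, col=1) -> (row=2, col=2)
  R (right): (row=2, col=2) -> (row=2, col=3)
  U (up): (row=2, col=3) -> (row=1, col=3)
  R (right): blocked, stay at (row=1, col=3)
  L (left): blocked, stay at (row=1, col=3)
Final: (row=1, col=3)

Answer: Final position: (row=1, col=3)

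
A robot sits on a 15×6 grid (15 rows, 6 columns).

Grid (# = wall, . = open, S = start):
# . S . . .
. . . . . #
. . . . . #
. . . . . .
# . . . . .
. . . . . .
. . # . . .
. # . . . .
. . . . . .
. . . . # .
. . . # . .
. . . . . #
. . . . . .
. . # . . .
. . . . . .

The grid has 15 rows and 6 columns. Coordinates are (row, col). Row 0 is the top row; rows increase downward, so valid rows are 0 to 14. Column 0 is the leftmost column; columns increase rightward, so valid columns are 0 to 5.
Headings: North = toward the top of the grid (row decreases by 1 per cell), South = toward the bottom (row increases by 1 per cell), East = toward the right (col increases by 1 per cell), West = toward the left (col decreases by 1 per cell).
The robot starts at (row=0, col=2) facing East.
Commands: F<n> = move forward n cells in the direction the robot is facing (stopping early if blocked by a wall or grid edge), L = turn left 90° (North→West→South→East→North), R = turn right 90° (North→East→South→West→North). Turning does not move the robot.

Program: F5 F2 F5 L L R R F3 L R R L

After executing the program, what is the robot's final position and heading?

Answer: Final position: (row=0, col=5), facing East

Derivation:
Start: (row=0, col=2), facing East
  F5: move forward 3/5 (blocked), now at (row=0, col=5)
  F2: move forward 0/2 (blocked), now at (row=0, col=5)
  F5: move forward 0/5 (blocked), now at (row=0, col=5)
  L: turn left, now facing North
  L: turn left, now facing West
  R: turn right, now facing North
  R: turn right, now facing East
  F3: move forward 0/3 (blocked), now at (row=0, col=5)
  L: turn left, now facing North
  R: turn right, now facing East
  R: turn right, now facing South
  L: turn left, now facing East
Final: (row=0, col=5), facing East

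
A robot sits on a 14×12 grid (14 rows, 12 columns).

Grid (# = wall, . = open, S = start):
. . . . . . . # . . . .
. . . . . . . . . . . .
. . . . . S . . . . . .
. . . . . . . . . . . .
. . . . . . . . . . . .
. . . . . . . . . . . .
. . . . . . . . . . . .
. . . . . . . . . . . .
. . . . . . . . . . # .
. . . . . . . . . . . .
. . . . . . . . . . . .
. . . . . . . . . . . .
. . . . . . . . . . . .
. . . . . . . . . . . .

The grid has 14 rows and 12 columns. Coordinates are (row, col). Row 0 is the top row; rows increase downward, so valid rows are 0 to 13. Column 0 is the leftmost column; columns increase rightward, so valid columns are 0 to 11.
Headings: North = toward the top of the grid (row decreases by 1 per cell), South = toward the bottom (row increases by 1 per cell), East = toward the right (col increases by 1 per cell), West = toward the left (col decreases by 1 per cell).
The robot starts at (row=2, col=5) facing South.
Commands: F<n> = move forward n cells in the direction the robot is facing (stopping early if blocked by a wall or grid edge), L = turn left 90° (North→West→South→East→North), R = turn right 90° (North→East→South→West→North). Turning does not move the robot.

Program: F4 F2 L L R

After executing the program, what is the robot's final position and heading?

Start: (row=2, col=5), facing South
  F4: move forward 4, now at (row=6, col=5)
  F2: move forward 2, now at (row=8, col=5)
  L: turn left, now facing East
  L: turn left, now facing North
  R: turn right, now facing East
Final: (row=8, col=5), facing East

Answer: Final position: (row=8, col=5), facing East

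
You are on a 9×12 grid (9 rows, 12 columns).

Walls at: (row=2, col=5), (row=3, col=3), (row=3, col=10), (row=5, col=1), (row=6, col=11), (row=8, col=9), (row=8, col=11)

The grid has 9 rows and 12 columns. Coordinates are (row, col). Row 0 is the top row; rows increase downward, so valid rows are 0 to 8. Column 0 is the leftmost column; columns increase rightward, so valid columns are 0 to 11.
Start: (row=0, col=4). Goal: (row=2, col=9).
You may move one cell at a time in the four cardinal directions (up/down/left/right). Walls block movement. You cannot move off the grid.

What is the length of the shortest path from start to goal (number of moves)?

Answer: Shortest path length: 7

Derivation:
BFS from (row=0, col=4) until reaching (row=2, col=9):
  Distance 0: (row=0, col=4)
  Distance 1: (row=0, col=3), (row=0, col=5), (row=1, col=4)
  Distance 2: (row=0, col=2), (row=0, col=6), (row=1, col=3), (row=1, col=5), (row=2, col=4)
  Distance 3: (row=0, col=1), (row=0, col=7), (row=1, col=2), (row=1, col=6), (row=2, col=3), (row=3, col=4)
  Distance 4: (row=0, col=0), (row=0, col=8), (row=1, col=1), (row=1, col=7), (row=2, col=2), (row=2, col=6), (row=3, col=5), (row=4, col=4)
  Distance 5: (row=0, col=9), (row=1, col=0), (row=1, col=8), (row=2, col=1), (row=2, col=7), (row=3, col=2), (row=3, col=6), (row=4, col=3), (row=4, col=5), (row=5, col=4)
  Distance 6: (row=0, col=10), (row=1, col=9), (row=2, col=0), (row=2, col=8), (row=3, col=1), (row=3, col=7), (row=4, col=2), (row=4, col=6), (row=5, col=3), (row=5, col=5), (row=6, col=4)
  Distance 7: (row=0, col=11), (row=1, col=10), (row=2, col=9), (row=3, col=0), (row=3, col=8), (row=4, col=1), (row=4, col=7), (row=5, col=2), (row=5, col=6), (row=6, col=3), (row=6, col=5), (row=7, col=4)  <- goal reached here
One shortest path (7 moves): (row=0, col=4) -> (row=0, col=5) -> (row=0, col=6) -> (row=0, col=7) -> (row=0, col=8) -> (row=0, col=9) -> (row=1, col=9) -> (row=2, col=9)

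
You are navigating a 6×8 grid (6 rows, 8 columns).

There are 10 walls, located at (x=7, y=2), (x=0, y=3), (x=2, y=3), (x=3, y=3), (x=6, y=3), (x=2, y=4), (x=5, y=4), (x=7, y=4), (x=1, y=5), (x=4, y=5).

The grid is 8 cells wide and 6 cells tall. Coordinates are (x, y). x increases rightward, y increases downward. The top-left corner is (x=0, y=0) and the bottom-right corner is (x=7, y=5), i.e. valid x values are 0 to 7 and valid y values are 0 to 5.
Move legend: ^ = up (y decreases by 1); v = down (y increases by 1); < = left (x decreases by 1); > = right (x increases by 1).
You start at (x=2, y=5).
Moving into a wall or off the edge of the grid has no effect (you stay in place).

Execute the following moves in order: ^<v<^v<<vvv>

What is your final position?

Start: (x=2, y=5)
  ^ (up): blocked, stay at (x=2, y=5)
  < (left): blocked, stay at (x=2, y=5)
  v (down): blocked, stay at (x=2, y=5)
  < (left): blocked, stay at (x=2, y=5)
  ^ (up): blocked, stay at (x=2, y=5)
  v (down): blocked, stay at (x=2, y=5)
  < (left): blocked, stay at (x=2, y=5)
  < (left): blocked, stay at (x=2, y=5)
  [×3]v (down): blocked, stay at (x=2, y=5)
  > (right): (x=2, y=5) -> (x=3, y=5)
Final: (x=3, y=5)

Answer: Final position: (x=3, y=5)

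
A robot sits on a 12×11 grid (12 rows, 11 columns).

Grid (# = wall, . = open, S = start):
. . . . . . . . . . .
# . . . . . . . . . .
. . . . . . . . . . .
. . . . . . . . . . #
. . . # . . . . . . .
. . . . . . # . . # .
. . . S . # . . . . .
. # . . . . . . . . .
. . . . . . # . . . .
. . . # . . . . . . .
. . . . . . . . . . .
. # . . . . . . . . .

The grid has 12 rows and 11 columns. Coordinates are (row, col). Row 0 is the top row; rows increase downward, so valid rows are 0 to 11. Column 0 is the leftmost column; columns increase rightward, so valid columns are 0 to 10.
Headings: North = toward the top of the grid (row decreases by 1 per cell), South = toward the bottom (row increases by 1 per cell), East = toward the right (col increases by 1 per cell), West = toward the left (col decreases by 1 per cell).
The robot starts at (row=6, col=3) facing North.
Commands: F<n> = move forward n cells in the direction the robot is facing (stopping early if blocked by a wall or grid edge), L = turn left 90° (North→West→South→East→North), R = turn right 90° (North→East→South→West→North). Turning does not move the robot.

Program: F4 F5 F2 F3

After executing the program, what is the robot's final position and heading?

Answer: Final position: (row=5, col=3), facing North

Derivation:
Start: (row=6, col=3), facing North
  F4: move forward 1/4 (blocked), now at (row=5, col=3)
  F5: move forward 0/5 (blocked), now at (row=5, col=3)
  F2: move forward 0/2 (blocked), now at (row=5, col=3)
  F3: move forward 0/3 (blocked), now at (row=5, col=3)
Final: (row=5, col=3), facing North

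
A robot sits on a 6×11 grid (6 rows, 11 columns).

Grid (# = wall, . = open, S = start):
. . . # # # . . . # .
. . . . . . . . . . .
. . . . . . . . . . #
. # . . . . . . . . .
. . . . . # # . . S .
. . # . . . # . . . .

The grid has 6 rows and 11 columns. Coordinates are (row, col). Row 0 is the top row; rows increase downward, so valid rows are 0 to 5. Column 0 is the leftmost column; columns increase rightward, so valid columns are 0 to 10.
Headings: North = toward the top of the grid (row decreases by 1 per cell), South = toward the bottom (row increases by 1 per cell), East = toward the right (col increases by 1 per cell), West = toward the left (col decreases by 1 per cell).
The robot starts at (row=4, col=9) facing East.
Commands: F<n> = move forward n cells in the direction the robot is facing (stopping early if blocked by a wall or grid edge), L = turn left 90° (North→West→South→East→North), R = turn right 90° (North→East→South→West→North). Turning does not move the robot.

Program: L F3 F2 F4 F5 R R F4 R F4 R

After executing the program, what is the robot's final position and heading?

Start: (row=4, col=9), facing East
  L: turn left, now facing North
  F3: move forward 3, now at (row=1, col=9)
  F2: move forward 0/2 (blocked), now at (row=1, col=9)
  F4: move forward 0/4 (blocked), now at (row=1, col=9)
  F5: move forward 0/5 (blocked), now at (row=1, col=9)
  R: turn right, now facing East
  R: turn right, now facing South
  F4: move forward 4, now at (row=5, col=9)
  R: turn right, now facing West
  F4: move forward 2/4 (blocked), now at (row=5, col=7)
  R: turn right, now facing North
Final: (row=5, col=7), facing North

Answer: Final position: (row=5, col=7), facing North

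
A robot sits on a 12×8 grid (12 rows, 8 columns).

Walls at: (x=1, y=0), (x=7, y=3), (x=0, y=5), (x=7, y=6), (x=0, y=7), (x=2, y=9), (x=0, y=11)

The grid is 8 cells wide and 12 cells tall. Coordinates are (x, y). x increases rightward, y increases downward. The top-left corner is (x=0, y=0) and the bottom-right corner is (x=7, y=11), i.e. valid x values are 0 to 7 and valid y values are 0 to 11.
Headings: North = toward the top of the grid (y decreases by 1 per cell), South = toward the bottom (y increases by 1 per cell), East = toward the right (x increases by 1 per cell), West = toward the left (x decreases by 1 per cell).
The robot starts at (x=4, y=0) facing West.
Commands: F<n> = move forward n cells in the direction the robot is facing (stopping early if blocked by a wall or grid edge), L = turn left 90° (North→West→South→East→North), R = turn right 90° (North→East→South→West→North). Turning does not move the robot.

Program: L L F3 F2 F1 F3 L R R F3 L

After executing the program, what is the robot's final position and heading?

Answer: Final position: (x=7, y=2), facing East

Derivation:
Start: (x=4, y=0), facing West
  L: turn left, now facing South
  L: turn left, now facing East
  F3: move forward 3, now at (x=7, y=0)
  F2: move forward 0/2 (blocked), now at (x=7, y=0)
  F1: move forward 0/1 (blocked), now at (x=7, y=0)
  F3: move forward 0/3 (blocked), now at (x=7, y=0)
  L: turn left, now facing North
  R: turn right, now facing East
  R: turn right, now facing South
  F3: move forward 2/3 (blocked), now at (x=7, y=2)
  L: turn left, now facing East
Final: (x=7, y=2), facing East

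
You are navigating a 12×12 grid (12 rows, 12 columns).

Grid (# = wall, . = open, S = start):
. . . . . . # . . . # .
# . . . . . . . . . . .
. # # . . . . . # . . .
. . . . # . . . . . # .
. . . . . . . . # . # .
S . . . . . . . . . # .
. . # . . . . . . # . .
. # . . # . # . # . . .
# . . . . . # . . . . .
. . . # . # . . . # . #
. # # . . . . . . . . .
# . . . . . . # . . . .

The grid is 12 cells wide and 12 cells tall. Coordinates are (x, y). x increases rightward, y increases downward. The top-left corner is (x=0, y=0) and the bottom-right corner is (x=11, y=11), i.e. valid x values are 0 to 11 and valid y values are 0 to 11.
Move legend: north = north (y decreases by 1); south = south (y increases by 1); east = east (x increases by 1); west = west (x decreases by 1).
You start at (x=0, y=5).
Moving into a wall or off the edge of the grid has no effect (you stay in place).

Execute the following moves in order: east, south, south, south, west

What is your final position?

Start: (x=0, y=5)
  east (east): (x=0, y=5) -> (x=1, y=5)
  south (south): (x=1, y=5) -> (x=1, y=6)
  south (south): blocked, stay at (x=1, y=6)
  south (south): blocked, stay at (x=1, y=6)
  west (west): (x=1, y=6) -> (x=0, y=6)
Final: (x=0, y=6)

Answer: Final position: (x=0, y=6)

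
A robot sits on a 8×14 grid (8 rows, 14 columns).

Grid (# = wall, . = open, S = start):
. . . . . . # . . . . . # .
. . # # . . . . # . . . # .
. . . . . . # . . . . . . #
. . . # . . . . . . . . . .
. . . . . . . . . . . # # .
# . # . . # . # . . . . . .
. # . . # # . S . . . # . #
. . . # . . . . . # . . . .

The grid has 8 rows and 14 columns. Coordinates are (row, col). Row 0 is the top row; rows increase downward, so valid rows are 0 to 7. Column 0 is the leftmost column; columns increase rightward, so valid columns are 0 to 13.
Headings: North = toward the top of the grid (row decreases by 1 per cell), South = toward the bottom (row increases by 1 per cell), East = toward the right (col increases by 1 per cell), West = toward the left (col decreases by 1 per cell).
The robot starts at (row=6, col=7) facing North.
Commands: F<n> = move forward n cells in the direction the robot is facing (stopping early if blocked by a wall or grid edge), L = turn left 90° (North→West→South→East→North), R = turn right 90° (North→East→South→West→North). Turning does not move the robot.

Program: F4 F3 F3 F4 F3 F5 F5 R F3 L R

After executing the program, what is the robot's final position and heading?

Start: (row=6, col=7), facing North
  F4: move forward 0/4 (blocked), now at (row=6, col=7)
  F3: move forward 0/3 (blocked), now at (row=6, col=7)
  F3: move forward 0/3 (blocked), now at (row=6, col=7)
  F4: move forward 0/4 (blocked), now at (row=6, col=7)
  F3: move forward 0/3 (blocked), now at (row=6, col=7)
  F5: move forward 0/5 (blocked), now at (row=6, col=7)
  F5: move forward 0/5 (blocked), now at (row=6, col=7)
  R: turn right, now facing East
  F3: move forward 3, now at (row=6, col=10)
  L: turn left, now facing North
  R: turn right, now facing East
Final: (row=6, col=10), facing East

Answer: Final position: (row=6, col=10), facing East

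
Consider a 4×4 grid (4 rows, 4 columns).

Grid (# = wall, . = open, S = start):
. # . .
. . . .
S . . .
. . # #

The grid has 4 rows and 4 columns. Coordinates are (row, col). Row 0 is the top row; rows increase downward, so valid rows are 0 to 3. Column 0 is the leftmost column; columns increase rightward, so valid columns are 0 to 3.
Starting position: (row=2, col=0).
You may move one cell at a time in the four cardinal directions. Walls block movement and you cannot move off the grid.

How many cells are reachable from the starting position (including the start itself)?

Answer: Reachable cells: 13

Derivation:
BFS flood-fill from (row=2, col=0):
  Distance 0: (row=2, col=0)
  Distance 1: (row=1, col=0), (row=2, col=1), (row=3, col=0)
  Distance 2: (row=0, col=0), (row=1, col=1), (row=2, col=2), (row=3, col=1)
  Distance 3: (row=1, col=2), (row=2, col=3)
  Distance 4: (row=0, col=2), (row=1, col=3)
  Distance 5: (row=0, col=3)
Total reachable: 13 (grid has 13 open cells total)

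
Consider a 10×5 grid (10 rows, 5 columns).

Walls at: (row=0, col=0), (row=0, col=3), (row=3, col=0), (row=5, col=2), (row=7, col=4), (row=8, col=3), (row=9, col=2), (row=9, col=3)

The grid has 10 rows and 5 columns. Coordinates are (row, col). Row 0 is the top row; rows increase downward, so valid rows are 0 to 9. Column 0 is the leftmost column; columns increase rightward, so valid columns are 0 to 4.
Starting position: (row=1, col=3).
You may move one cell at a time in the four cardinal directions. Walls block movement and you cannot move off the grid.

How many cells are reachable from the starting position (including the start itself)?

Answer: Reachable cells: 40

Derivation:
BFS flood-fill from (row=1, col=3):
  Distance 0: (row=1, col=3)
  Distance 1: (row=1, col=2), (row=1, col=4), (row=2, col=3)
  Distance 2: (row=0, col=2), (row=0, col=4), (row=1, col=1), (row=2, col=2), (row=2, col=4), (row=3, col=3)
  Distance 3: (row=0, col=1), (row=1, col=0), (row=2, col=1), (row=3, col=2), (row=3, col=4), (row=4, col=3)
  Distance 4: (row=2, col=0), (row=3, col=1), (row=4, col=2), (row=4, col=4), (row=5, col=3)
  Distance 5: (row=4, col=1), (row=5, col=4), (row=6, col=3)
  Distance 6: (row=4, col=0), (row=5, col=1), (row=6, col=2), (row=6, col=4), (row=7, col=3)
  Distance 7: (row=5, col=0), (row=6, col=1), (row=7, col=2)
  Distance 8: (row=6, col=0), (row=7, col=1), (row=8, col=2)
  Distance 9: (row=7, col=0), (row=8, col=1)
  Distance 10: (row=8, col=0), (row=9, col=1)
  Distance 11: (row=9, col=0)
Total reachable: 40 (grid has 42 open cells total)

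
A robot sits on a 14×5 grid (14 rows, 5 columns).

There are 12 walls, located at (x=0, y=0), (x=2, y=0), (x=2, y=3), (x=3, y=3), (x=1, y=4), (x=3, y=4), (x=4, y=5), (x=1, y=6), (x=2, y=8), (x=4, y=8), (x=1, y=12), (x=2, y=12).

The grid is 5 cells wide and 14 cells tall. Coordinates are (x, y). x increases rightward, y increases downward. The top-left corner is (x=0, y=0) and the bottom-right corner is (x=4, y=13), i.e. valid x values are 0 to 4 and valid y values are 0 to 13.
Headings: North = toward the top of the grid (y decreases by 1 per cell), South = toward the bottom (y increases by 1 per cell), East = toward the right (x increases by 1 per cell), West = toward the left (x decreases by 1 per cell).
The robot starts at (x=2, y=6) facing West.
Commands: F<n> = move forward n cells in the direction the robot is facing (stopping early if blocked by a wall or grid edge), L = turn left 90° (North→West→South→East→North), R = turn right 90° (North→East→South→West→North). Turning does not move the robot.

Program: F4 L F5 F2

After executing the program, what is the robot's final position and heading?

Start: (x=2, y=6), facing West
  F4: move forward 0/4 (blocked), now at (x=2, y=6)
  L: turn left, now facing South
  F5: move forward 1/5 (blocked), now at (x=2, y=7)
  F2: move forward 0/2 (blocked), now at (x=2, y=7)
Final: (x=2, y=7), facing South

Answer: Final position: (x=2, y=7), facing South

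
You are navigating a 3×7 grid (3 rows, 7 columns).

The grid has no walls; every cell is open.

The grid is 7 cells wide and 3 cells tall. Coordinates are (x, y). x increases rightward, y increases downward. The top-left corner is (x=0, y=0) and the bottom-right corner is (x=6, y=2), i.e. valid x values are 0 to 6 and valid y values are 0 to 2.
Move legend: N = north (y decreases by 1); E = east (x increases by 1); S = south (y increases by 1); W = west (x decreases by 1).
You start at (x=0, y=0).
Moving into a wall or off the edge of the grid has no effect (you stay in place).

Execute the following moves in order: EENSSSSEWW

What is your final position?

Answer: Final position: (x=1, y=2)

Derivation:
Start: (x=0, y=0)
  E (east): (x=0, y=0) -> (x=1, y=0)
  E (east): (x=1, y=0) -> (x=2, y=0)
  N (north): blocked, stay at (x=2, y=0)
  S (south): (x=2, y=0) -> (x=2, y=1)
  S (south): (x=2, y=1) -> (x=2, y=2)
  S (south): blocked, stay at (x=2, y=2)
  S (south): blocked, stay at (x=2, y=2)
  E (east): (x=2, y=2) -> (x=3, y=2)
  W (west): (x=3, y=2) -> (x=2, y=2)
  W (west): (x=2, y=2) -> (x=1, y=2)
Final: (x=1, y=2)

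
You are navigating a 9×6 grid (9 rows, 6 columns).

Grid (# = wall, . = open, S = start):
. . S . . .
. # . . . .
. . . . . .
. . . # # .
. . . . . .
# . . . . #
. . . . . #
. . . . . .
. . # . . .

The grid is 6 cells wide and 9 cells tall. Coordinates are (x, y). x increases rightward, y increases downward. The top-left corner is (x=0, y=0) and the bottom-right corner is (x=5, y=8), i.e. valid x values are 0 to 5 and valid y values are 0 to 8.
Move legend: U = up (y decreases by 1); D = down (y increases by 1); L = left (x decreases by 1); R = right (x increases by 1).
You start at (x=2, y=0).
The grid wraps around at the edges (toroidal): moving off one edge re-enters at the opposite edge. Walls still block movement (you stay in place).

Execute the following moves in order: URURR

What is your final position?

Answer: Final position: (x=5, y=8)

Derivation:
Start: (x=2, y=0)
  U (up): blocked, stay at (x=2, y=0)
  R (right): (x=2, y=0) -> (x=3, y=0)
  U (up): (x=3, y=0) -> (x=3, y=8)
  R (right): (x=3, y=8) -> (x=4, y=8)
  R (right): (x=4, y=8) -> (x=5, y=8)
Final: (x=5, y=8)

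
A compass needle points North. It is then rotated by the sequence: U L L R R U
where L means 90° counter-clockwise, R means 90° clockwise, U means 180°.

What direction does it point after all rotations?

Start: North
  U (U-turn (180°)) -> South
  L (left (90° counter-clockwise)) -> East
  L (left (90° counter-clockwise)) -> North
  R (right (90° clockwise)) -> East
  R (right (90° clockwise)) -> South
  U (U-turn (180°)) -> North
Final: North

Answer: Final heading: North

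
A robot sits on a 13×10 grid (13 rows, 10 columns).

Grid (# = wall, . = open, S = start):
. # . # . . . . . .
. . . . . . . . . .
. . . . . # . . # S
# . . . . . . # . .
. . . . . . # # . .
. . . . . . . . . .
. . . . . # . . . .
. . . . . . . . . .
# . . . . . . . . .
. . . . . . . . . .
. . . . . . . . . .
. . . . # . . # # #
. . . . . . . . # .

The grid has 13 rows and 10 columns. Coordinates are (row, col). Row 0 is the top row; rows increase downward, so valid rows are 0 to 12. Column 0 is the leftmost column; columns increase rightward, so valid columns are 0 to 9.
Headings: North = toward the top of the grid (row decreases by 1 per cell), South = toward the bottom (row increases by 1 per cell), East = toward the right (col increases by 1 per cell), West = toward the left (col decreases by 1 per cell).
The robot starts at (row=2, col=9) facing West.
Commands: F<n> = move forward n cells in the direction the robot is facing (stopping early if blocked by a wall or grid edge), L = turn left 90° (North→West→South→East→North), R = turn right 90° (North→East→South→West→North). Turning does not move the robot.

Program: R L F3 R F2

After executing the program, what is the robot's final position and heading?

Start: (row=2, col=9), facing West
  R: turn right, now facing North
  L: turn left, now facing West
  F3: move forward 0/3 (blocked), now at (row=2, col=9)
  R: turn right, now facing North
  F2: move forward 2, now at (row=0, col=9)
Final: (row=0, col=9), facing North

Answer: Final position: (row=0, col=9), facing North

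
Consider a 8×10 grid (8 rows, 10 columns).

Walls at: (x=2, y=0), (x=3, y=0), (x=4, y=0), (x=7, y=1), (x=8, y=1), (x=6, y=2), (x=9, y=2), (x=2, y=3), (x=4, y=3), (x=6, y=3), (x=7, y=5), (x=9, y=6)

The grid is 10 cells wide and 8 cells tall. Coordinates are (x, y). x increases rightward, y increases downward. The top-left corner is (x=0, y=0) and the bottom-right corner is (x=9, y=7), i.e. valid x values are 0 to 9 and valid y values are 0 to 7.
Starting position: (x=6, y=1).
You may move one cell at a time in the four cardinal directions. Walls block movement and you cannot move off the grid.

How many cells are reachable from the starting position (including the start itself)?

BFS flood-fill from (x=6, y=1):
  Distance 0: (x=6, y=1)
  Distance 1: (x=6, y=0), (x=5, y=1)
  Distance 2: (x=5, y=0), (x=7, y=0), (x=4, y=1), (x=5, y=2)
  Distance 3: (x=8, y=0), (x=3, y=1), (x=4, y=2), (x=5, y=3)
  Distance 4: (x=9, y=0), (x=2, y=1), (x=3, y=2), (x=5, y=4)
  Distance 5: (x=1, y=1), (x=9, y=1), (x=2, y=2), (x=3, y=3), (x=4, y=4), (x=6, y=4), (x=5, y=5)
  Distance 6: (x=1, y=0), (x=0, y=1), (x=1, y=2), (x=3, y=4), (x=7, y=4), (x=4, y=5), (x=6, y=5), (x=5, y=6)
  Distance 7: (x=0, y=0), (x=0, y=2), (x=1, y=3), (x=7, y=3), (x=2, y=4), (x=8, y=4), (x=3, y=5), (x=4, y=6), (x=6, y=6), (x=5, y=7)
  Distance 8: (x=7, y=2), (x=0, y=3), (x=8, y=3), (x=1, y=4), (x=9, y=4), (x=2, y=5), (x=8, y=5), (x=3, y=6), (x=7, y=6), (x=4, y=7), (x=6, y=7)
  Distance 9: (x=8, y=2), (x=9, y=3), (x=0, y=4), (x=1, y=5), (x=9, y=5), (x=2, y=6), (x=8, y=6), (x=3, y=7), (x=7, y=7)
  Distance 10: (x=0, y=5), (x=1, y=6), (x=2, y=7), (x=8, y=7)
  Distance 11: (x=0, y=6), (x=1, y=7), (x=9, y=7)
  Distance 12: (x=0, y=7)
Total reachable: 68 (grid has 68 open cells total)

Answer: Reachable cells: 68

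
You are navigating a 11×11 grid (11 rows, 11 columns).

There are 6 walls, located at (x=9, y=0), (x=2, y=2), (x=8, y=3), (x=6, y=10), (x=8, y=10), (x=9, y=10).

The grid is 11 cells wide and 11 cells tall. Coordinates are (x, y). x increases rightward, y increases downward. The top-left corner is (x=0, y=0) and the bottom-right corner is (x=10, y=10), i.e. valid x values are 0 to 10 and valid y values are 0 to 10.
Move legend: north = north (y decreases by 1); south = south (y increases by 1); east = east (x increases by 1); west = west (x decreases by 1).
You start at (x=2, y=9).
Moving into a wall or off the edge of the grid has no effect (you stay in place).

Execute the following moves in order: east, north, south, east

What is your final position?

Start: (x=2, y=9)
  east (east): (x=2, y=9) -> (x=3, y=9)
  north (north): (x=3, y=9) -> (x=3, y=8)
  south (south): (x=3, y=8) -> (x=3, y=9)
  east (east): (x=3, y=9) -> (x=4, y=9)
Final: (x=4, y=9)

Answer: Final position: (x=4, y=9)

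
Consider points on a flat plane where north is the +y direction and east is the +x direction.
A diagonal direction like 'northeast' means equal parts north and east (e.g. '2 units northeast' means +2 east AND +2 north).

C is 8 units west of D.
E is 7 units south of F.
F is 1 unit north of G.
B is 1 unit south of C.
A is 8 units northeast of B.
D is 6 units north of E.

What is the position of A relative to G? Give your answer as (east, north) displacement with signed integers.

Place G at the origin (east=0, north=0).
  F is 1 unit north of G: delta (east=+0, north=+1); F at (east=0, north=1).
  E is 7 units south of F: delta (east=+0, north=-7); E at (east=0, north=-6).
  D is 6 units north of E: delta (east=+0, north=+6); D at (east=0, north=0).
  C is 8 units west of D: delta (east=-8, north=+0); C at (east=-8, north=0).
  B is 1 unit south of C: delta (east=+0, north=-1); B at (east=-8, north=-1).
  A is 8 units northeast of B: delta (east=+8, north=+8); A at (east=0, north=7).
Therefore A relative to G: (east=0, north=7).

Answer: A is at (east=0, north=7) relative to G.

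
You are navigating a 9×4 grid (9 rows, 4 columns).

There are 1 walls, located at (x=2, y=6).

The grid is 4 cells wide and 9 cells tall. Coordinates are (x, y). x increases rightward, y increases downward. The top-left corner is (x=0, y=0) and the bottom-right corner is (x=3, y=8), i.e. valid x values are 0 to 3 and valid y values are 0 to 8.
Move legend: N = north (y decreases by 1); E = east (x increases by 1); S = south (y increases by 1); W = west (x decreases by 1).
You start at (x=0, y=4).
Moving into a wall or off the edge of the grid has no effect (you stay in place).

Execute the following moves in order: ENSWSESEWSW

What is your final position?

Answer: Final position: (x=0, y=7)

Derivation:
Start: (x=0, y=4)
  E (east): (x=0, y=4) -> (x=1, y=4)
  N (north): (x=1, y=4) -> (x=1, y=3)
  S (south): (x=1, y=3) -> (x=1, y=4)
  W (west): (x=1, y=4) -> (x=0, y=4)
  S (south): (x=0, y=4) -> (x=0, y=5)
  E (east): (x=0, y=5) -> (x=1, y=5)
  S (south): (x=1, y=5) -> (x=1, y=6)
  E (east): blocked, stay at (x=1, y=6)
  W (west): (x=1, y=6) -> (x=0, y=6)
  S (south): (x=0, y=6) -> (x=0, y=7)
  W (west): blocked, stay at (x=0, y=7)
Final: (x=0, y=7)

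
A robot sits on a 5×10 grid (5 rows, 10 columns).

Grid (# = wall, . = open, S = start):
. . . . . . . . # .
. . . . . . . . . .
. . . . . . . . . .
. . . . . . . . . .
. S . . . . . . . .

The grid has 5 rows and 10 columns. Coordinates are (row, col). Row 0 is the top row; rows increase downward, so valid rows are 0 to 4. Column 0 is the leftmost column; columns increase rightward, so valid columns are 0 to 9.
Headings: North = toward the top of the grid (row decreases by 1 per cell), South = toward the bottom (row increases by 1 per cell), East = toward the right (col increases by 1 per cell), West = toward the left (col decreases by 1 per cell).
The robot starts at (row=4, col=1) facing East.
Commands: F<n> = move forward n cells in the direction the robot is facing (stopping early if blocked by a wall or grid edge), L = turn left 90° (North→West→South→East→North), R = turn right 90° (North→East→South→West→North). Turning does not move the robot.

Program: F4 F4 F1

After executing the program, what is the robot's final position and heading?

Start: (row=4, col=1), facing East
  F4: move forward 4, now at (row=4, col=5)
  F4: move forward 4, now at (row=4, col=9)
  F1: move forward 0/1 (blocked), now at (row=4, col=9)
Final: (row=4, col=9), facing East

Answer: Final position: (row=4, col=9), facing East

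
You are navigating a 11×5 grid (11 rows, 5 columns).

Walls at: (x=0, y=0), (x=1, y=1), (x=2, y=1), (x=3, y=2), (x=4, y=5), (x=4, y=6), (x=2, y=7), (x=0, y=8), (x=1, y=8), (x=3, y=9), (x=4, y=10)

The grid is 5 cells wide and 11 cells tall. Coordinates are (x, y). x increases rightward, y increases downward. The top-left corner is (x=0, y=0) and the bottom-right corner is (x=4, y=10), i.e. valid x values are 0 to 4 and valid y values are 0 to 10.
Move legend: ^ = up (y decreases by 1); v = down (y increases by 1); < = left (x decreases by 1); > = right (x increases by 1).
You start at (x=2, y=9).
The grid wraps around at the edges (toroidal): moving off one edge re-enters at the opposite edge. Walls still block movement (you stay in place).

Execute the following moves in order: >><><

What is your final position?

Start: (x=2, y=9)
  > (right): blocked, stay at (x=2, y=9)
  > (right): blocked, stay at (x=2, y=9)
  < (left): (x=2, y=9) -> (x=1, y=9)
  > (right): (x=1, y=9) -> (x=2, y=9)
  < (left): (x=2, y=9) -> (x=1, y=9)
Final: (x=1, y=9)

Answer: Final position: (x=1, y=9)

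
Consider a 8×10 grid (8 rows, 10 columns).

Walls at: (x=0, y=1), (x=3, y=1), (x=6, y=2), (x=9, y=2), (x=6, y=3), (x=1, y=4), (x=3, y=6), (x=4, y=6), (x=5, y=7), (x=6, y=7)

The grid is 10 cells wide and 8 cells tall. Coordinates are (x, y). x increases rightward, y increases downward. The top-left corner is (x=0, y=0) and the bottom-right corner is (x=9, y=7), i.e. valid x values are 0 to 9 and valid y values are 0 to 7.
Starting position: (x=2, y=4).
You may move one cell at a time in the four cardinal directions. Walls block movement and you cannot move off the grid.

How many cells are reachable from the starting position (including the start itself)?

BFS flood-fill from (x=2, y=4):
  Distance 0: (x=2, y=4)
  Distance 1: (x=2, y=3), (x=3, y=4), (x=2, y=5)
  Distance 2: (x=2, y=2), (x=1, y=3), (x=3, y=3), (x=4, y=4), (x=1, y=5), (x=3, y=5), (x=2, y=6)
  Distance 3: (x=2, y=1), (x=1, y=2), (x=3, y=2), (x=0, y=3), (x=4, y=3), (x=5, y=4), (x=0, y=5), (x=4, y=5), (x=1, y=6), (x=2, y=7)
  Distance 4: (x=2, y=0), (x=1, y=1), (x=0, y=2), (x=4, y=2), (x=5, y=3), (x=0, y=4), (x=6, y=4), (x=5, y=5), (x=0, y=6), (x=1, y=7), (x=3, y=7)
  Distance 5: (x=1, y=0), (x=3, y=0), (x=4, y=1), (x=5, y=2), (x=7, y=4), (x=6, y=5), (x=5, y=6), (x=0, y=7), (x=4, y=7)
  Distance 6: (x=0, y=0), (x=4, y=0), (x=5, y=1), (x=7, y=3), (x=8, y=4), (x=7, y=5), (x=6, y=6)
  Distance 7: (x=5, y=0), (x=6, y=1), (x=7, y=2), (x=8, y=3), (x=9, y=4), (x=8, y=5), (x=7, y=6)
  Distance 8: (x=6, y=0), (x=7, y=1), (x=8, y=2), (x=9, y=3), (x=9, y=5), (x=8, y=6), (x=7, y=7)
  Distance 9: (x=7, y=0), (x=8, y=1), (x=9, y=6), (x=8, y=7)
  Distance 10: (x=8, y=0), (x=9, y=1), (x=9, y=7)
  Distance 11: (x=9, y=0)
Total reachable: 70 (grid has 70 open cells total)

Answer: Reachable cells: 70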